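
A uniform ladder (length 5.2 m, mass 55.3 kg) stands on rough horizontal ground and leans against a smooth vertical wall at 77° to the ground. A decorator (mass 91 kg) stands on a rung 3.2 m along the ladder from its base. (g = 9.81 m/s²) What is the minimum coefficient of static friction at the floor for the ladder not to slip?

ΣF_y = 0: N_floor = 55.3×9.81 + 91×9.81 = 1435.2 N.
Torques about the foot: N_wall · 5.2 sin 77° = 55.3×9.81×2.6 cos 77° + 91×9.81×3.2 cos 77° → N_wall = 189.45 N.
ΣF_x = 0: f_floor = N_wall = 189.45 N.
μ_min = f_floor / N_floor = 189.45 / 1435.2 = 0.132.

μ_min ≈ 0.132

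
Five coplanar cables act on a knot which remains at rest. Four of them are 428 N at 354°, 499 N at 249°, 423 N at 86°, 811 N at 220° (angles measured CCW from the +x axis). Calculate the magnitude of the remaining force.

Sum the known components: ΣF_x = -344.9 N, ΣF_y = -609.9 N.
For equilibrium the remaining force must supply (−ΣF_x, −ΣF_y) = (344.9, 609.9) N.
Magnitude = √((344.9)² + (609.9)²) = 700.7 N; direction = atan2(609.9, 344.9) = 60.5°.

F ≈ 701 N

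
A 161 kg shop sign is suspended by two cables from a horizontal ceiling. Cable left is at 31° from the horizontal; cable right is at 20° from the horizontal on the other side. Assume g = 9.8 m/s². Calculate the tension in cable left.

T_left ≈ 1910 N

Weight W = 161 × 9.8 = 1578 N acts straight down.
Horizontal: T_left cos 31° = T_right cos 20°  →  T_right = 0.9122 T_left.
Vertical: T_left sin 31° + T_right sin 20° = 1578.
Substituting the horizontal relation into the vertical equation gives 0.827 T_left = 1578, so T_left = 1908 N.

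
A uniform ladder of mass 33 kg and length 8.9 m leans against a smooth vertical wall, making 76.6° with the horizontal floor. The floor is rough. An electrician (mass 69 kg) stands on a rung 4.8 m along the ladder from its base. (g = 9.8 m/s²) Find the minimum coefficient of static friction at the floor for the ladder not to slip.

μ_min ≈ 0.125

ΣF_y = 0: N_floor = 33×9.8 + 69×9.8 = 999.6 N.
Torques about the foot: N_wall · 8.9 sin 76.6° = 33×9.8×4.45 cos 76.6° + 69×9.8×4.8 cos 76.6° → N_wall = 125.4 N.
ΣF_x = 0: f_floor = N_wall = 125.4 N.
μ_min = f_floor / N_floor = 125.4 / 999.6 = 0.1255.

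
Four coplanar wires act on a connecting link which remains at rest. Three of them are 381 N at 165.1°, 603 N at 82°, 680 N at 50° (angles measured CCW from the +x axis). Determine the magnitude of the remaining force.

F ≈ 1230 N

Sum the known components: ΣF_x = 152.8 N, ΣF_y = 1216 N.
For equilibrium the remaining force must supply (−ΣF_x, −ΣF_y) = (-152.8, -1216) N.
Magnitude = √((-152.8)² + (-1216)²) = 1226 N; direction = atan2(-1216, -152.8) = 262.8°.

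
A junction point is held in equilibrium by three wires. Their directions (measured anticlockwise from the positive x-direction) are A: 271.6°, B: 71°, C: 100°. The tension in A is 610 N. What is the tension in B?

Resolve: ΣF_x = 610 cos 271.6° + T_B cos 71° + T_C cos 100° = 0.
        ΣF_y = 610 sin 271.6° + T_B sin 71° + T_C sin 100° = 0.
The known terms sum to (17.03, -609.8) N, so 0.3256 T_B − 0.1736 T_C = -17.03 and 0.9455 T_B + 0.9848 T_C = 609.8.
Solving simultaneously: T_B = 183.8 N, T_C = 442.7 N.

T_B ≈ 184 N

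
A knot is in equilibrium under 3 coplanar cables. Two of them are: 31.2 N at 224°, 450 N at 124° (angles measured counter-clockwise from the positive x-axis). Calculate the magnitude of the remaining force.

Sum the known components: ΣF_x = -274.1 N, ΣF_y = 351.4 N.
For equilibrium the remaining force must supply (−ΣF_x, −ΣF_y) = (274.1, -351.4) N.
Magnitude = √((274.1)² + (-351.4)²) = 445.6 N; direction = atan2(-351.4, 274.1) = 308.0°.

F ≈ 446 N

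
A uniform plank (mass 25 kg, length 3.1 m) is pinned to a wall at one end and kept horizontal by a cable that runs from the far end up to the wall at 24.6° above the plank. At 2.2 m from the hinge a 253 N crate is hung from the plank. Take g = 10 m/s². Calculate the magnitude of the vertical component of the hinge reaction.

|H_y| ≈ 198 N

Take torques about the hinge: T sin 24.6° · 3.1 = 25×10×1.55 + 253×2.2 = 944.1 N·m.
So T = 944.1 / (0.4163 × 3.1) = 731.59 N.
ΣF_y = 0: H_y = (25×10 + 253) − T sin 24.6° = 503 − 304.55 = 198.45 N.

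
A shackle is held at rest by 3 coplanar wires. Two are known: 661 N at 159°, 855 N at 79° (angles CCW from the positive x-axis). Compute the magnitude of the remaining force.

Sum the known components: ΣF_x = -454 N, ΣF_y = 1076 N.
For equilibrium the remaining force must supply (−ΣF_x, −ΣF_y) = (454, -1076) N.
Magnitude = √((454)² + (-1076)²) = 1168 N; direction = atan2(-1076, 454) = 292.9°.

F ≈ 1170 N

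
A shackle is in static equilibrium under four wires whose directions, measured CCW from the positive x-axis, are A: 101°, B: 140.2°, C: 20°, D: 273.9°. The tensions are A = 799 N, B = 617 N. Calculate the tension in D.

T_D ≈ 1380 N

Resolve: ΣF_x = 799 cos 101° + 617 cos 140.2° + T_C cos 20° + T_D cos 273.9° = 0.
        ΣF_y = 799 sin 101° + 617 sin 140.2° + T_C sin 20° + T_D sin 273.9° = 0.
The known terms sum to (-626.5, 1179) N, so 0.9397 T_C + 0.0680 T_D = 626.5 and 0.3420 T_C − 0.9977 T_D = -1179.
Solving simultaneously: T_C = 567.1 N, T_D = 1376 N.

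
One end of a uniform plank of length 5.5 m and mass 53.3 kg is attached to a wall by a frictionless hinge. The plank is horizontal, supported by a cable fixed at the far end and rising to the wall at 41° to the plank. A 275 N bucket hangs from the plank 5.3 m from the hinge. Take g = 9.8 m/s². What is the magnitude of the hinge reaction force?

|H| ≈ 663 N

Take torques about the hinge: T sin 41° · 5.5 = 53.3×9.8×2.75 + 275×5.3 = 2893.9 N·m.
So T = 2893.9 / (0.6561 × 5.5) = 802.02 N.
ΣF_x = 0: H_x = T cos 41° = 605.29 N.
ΣF_y = 0: H_y = (53.3×9.8 + 275) − T sin 41° = 797.34 − 526.17 = 271.17 N.
|H| = √(H_x² + H_y²) = √((605.29)² + (271.17)²) = 663.26 N.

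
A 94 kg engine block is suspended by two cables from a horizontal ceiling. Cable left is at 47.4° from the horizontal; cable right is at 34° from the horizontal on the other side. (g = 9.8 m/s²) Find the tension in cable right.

T_right ≈ 631 N

Weight W = 94 × 9.8 = 921.2 N acts straight down.
Horizontal: T_left cos 47.4° = T_right cos 34°  →  T_left = 1.225 T_right.
Vertical: T_left sin 47.4° + T_right sin 34° = 921.2.
Substituting the horizontal relation into the vertical equation gives 1.461 T_right = 921.2, so T_right = 630.6 N.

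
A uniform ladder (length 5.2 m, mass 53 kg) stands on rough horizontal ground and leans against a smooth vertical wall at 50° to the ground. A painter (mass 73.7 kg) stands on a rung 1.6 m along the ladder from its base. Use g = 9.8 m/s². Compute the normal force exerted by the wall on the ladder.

Torques about the foot: N_wall · 5.2 sin 50° = 53×9.8×2.6 cos 50° + 73.7×9.8×1.6 cos 50° → N_wall = 404.39 N.

N_wall ≈ 404 N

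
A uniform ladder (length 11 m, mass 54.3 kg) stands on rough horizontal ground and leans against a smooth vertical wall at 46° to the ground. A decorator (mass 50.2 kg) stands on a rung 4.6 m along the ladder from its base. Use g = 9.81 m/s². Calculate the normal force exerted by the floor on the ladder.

N_floor ≈ 1030 N

ΣF_y = 0: N_floor = 54.3×9.81 + 50.2×9.81 = 1025.1 N.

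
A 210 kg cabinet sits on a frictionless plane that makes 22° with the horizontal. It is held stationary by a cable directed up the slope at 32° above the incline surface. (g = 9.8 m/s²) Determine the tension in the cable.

T ≈ 909 N

Take axes along and perpendicular to the incline. Weight components: W sin 22° = 770.9 N down-slope, W cos 22° = 1908 N into the surface.
Along incline: T cos 32° = W sin 22° → T = 909.1 N.
Perpendicular: N = W cos 22° − T sin 32° = 1426 N.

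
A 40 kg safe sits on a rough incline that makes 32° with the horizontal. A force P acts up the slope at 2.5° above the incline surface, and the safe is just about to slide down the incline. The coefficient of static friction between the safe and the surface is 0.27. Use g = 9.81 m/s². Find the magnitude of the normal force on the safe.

On the verge of sliding down the incline, friction equals μN and acts up the slope.
Perpendicular: N + P sin 2.5° = W cos 32° = 332.8 N.
Along incline: P cos 2.5° + μN = W sin 32° with W sin 32° = 207.9 N.
Solving the pair for P and N: P = 119.6 N, N = 327.6 N (and f = μN = 88.44 N).

N ≈ 328 N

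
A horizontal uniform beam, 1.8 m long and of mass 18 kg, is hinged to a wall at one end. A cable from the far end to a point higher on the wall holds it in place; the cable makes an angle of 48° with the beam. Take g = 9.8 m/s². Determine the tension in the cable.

T ≈ 119 N

Take torques about the hinge: T sin 48° · 1.8 = 18×9.8×0.9 = 158.76 N·m.
So T = 158.76 / (0.7431 × 1.8) = 118.68 N.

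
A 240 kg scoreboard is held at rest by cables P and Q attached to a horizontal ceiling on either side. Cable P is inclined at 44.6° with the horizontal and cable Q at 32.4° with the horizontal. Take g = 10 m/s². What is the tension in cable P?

Weight W = 240 × 10 = 2400 N acts straight down.
Horizontal: T_P cos 44.6° = T_Q cos 32.4°  →  T_Q = 0.8433 T_P.
Vertical: T_P sin 44.6° + T_Q sin 32.4° = 2400.
Substituting the horizontal relation into the vertical equation gives 1.154 T_P = 2400, so T_P = 2080 N.

T_P ≈ 2080 N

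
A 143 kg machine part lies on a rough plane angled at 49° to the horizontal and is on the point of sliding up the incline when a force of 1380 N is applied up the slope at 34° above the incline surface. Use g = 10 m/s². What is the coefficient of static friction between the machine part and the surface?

μ ≈ 0.389

On the verge of sliding up the incline, friction is at its maximum μN and acts down the slope.
Perpendicular to incline: N = W cos 49° − P sin 34° = 938.2 − 771.7 = 166.5 N.
Along incline: P cos 34° − μN = W sin 49° → μ = −(W sin 49° − P cos 34°) / N = 0.3895.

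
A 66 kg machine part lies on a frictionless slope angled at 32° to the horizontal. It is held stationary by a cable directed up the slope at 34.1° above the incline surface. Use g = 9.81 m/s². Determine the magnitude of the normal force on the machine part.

N ≈ 317 N

Take axes along and perpendicular to the incline. Weight components: W sin 32° = 343.1 N down-slope, W cos 32° = 549.1 N into the surface.
Along incline: T cos 34.1° = W sin 32° → T = 414.3 N.
Perpendicular: N = W cos 32° − T sin 34.1° = 316.8 N.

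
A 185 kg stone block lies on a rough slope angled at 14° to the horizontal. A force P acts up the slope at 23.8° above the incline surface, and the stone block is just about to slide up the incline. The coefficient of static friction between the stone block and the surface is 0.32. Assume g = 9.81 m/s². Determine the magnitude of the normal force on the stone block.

N ≈ 1370 N

On the verge of sliding up the incline, friction equals μN and acts down the slope.
Perpendicular: N + P sin 23.8° = W cos 14° = 1761 N.
Along incline: P cos 23.8° = W sin 14° + μN  with W sin 14° = 439.1 N.
Solving the pair for P and N: P = 960.2 N, N = 1373 N (and f = μN = 439.5 N).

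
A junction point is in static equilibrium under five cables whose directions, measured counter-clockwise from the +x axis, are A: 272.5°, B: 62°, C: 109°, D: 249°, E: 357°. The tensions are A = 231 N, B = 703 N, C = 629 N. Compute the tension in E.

T_E ≈ 238 N

Resolve: ΣF_x = 231 cos 272.5° + 703 cos 62° + 629 cos 109° + T_D cos 249° + T_E cos 357° = 0.
        ΣF_y = 231 sin 272.5° + 703 sin 62° + 629 sin 109° + T_D sin 249° + T_E sin 357° = 0.
The known terms sum to (135.3, 984.7) N, so -0.3584 T_D + 0.9986 T_E = -135.3 and -0.9336 T_D − 0.0523 T_E = -984.7.
Solving simultaneously: T_D = 1041 N, T_E = 238.2 N.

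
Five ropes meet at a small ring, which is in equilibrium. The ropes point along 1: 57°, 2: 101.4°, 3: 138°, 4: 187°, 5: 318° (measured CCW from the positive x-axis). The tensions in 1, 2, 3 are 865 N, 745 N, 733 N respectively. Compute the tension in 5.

T_5 ≈ 2600 N

Resolve: ΣF_x = 865 cos 57° + 745 cos 101.4° + 733 cos 138° + T_4 cos 187° + T_5 cos 318° = 0.
        ΣF_y = 865 sin 57° + 745 sin 101.4° + 733 sin 138° + T_4 sin 187° + T_5 sin 318° = 0.
The known terms sum to (-220.9, 1946) N, so -0.9925 T_4 + 0.7431 T_5 = 220.9 and -0.1219 T_4 − 0.6691 T_5 = -1946.
Solving simultaneously: T_4 = 1721 N, T_5 = 2595 N.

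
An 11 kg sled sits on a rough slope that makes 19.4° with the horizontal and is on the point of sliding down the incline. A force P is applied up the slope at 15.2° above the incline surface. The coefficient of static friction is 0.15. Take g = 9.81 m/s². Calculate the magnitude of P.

On the verge of sliding down the incline, friction equals μN and acts up the slope.
Perpendicular: N + P sin 15.2° = W cos 19.4° = 101.8 N.
Along incline: P cos 15.2° + μN = W sin 19.4° with W sin 19.4° = 35.84 N.
Solving the pair for P and N: P = 22.23 N, N = 95.96 N (and f = μN = 14.39 N).

P ≈ 22.2 N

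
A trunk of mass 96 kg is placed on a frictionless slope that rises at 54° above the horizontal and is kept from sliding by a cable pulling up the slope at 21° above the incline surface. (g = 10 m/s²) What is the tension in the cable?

Take axes along and perpendicular to the incline. Weight components: W sin 54° = 776.7 N down-slope, W cos 54° = 564.3 N into the surface.
Along incline: T cos 21° = W sin 54° → T = 831.9 N.
Perpendicular: N = W cos 54° − T sin 21° = 266.1 N.

T ≈ 832 N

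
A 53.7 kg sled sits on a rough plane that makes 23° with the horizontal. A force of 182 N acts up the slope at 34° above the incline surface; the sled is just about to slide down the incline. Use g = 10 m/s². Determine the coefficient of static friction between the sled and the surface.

On the verge of sliding down the incline, friction is at its maximum μN and acts up the slope.
Perpendicular to incline: N = W cos 23° − P sin 34° = 494.3 − 101.8 = 392.5 N.
Along incline: P cos 34° + μN = W sin 23° → μ = (W sin 23° − P cos 34°) / N = 0.1501.

μ ≈ 0.150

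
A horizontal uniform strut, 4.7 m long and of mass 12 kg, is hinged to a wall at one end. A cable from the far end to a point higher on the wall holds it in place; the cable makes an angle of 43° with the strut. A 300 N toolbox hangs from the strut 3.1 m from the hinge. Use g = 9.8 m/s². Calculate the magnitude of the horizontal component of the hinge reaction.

Take torques about the hinge: T sin 43° · 4.7 = 12×9.8×2.35 + 300×3.1 = 1206.4 N·m.
So T = 1206.4 / (0.6820 × 4.7) = 376.35 N.
ΣF_x = 0: H_x = T cos 43° = 275.25 N.

H_x ≈ 275 N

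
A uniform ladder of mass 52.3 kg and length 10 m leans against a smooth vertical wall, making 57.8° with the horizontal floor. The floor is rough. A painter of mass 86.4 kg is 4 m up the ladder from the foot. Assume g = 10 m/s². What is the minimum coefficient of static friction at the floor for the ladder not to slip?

μ_min ≈ 0.276

ΣF_y = 0: N_floor = 52.3×10 + 86.4×10 = 1387 N.
Torques about the foot: N_wall · 10 sin 57.8° = 52.3×10×5 cos 57.8° + 86.4×10×4 cos 57.8° → N_wall = 382.31 N.
ΣF_x = 0: f_floor = N_wall = 382.31 N.
μ_min = f_floor / N_floor = 382.31 / 1387 = 0.2756.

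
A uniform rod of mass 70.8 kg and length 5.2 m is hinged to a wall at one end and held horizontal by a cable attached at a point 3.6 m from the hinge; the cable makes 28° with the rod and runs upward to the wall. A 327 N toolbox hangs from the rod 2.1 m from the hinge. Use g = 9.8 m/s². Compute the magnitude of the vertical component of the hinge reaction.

|H_y| ≈ 329 N

Take torques about the hinge: T sin 28° · 3.6 = 70.8×9.8×2.6 + 327×2.1 = 2490.7 N·m.
So T = 2490.7 / (0.4695 × 3.6) = 1473.7 N.
ΣF_y = 0: H_y = (70.8×9.8 + 327) − T sin 28° = 1020.8 − 691.86 = 328.98 N.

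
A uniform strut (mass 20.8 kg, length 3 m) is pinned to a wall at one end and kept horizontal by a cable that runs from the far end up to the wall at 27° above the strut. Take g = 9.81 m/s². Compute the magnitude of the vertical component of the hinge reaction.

|H_y| ≈ 102 N

Take torques about the hinge: T sin 27° · 3 = 20.8×9.81×1.5 = 306.07 N·m.
So T = 306.07 / (0.4540 × 3) = 224.73 N.
ΣF_y = 0: H_y = (20.8×9.81) − T sin 27° = 204.05 − 102.02 = 102.02 N.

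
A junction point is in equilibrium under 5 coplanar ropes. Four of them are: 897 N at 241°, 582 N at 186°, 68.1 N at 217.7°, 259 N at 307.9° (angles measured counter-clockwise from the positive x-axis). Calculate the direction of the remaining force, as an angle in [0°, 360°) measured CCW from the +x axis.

Sum the known components: ΣF_x = -908.5 N, ΣF_y = -1091 N.
For equilibrium the remaining force must supply (−ΣF_x, −ΣF_y) = (908.5, 1091) N.
Magnitude = √((908.5)² + (1091)²) = 1420 N; direction = atan2(1091, 908.5) = 50.2°.

θ ≈ 50.2°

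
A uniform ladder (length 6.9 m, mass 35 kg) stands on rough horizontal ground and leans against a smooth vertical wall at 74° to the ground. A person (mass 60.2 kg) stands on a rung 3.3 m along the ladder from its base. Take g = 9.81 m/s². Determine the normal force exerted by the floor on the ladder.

ΣF_y = 0: N_floor = 35×9.81 + 60.2×9.81 = 933.91 N.

N_floor ≈ 934 N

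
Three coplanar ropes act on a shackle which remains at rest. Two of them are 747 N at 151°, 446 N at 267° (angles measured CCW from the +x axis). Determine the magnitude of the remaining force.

Sum the known components: ΣF_x = -676.7 N, ΣF_y = -83.24 N.
For equilibrium the remaining force must supply (−ΣF_x, −ΣF_y) = (676.7, 83.24) N.
Magnitude = √((676.7)² + (83.24)²) = 681.8 N; direction = atan2(83.24, 676.7) = 7.0°.

F ≈ 682 N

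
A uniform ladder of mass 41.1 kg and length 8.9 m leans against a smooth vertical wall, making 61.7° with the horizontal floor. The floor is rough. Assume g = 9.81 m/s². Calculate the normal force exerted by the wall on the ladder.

Torques about the foot: N_wall · 8.9 sin 61.7° = 41.1×9.81×4.45 cos 61.7° → N_wall = 108.55 N.

N_wall ≈ 109 N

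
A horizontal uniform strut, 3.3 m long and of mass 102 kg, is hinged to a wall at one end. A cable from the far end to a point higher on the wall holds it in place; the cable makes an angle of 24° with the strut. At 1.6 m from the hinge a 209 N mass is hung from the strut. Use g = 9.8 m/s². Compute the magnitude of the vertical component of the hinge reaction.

Take torques about the hinge: T sin 24° · 3.3 = 102×9.8×1.65 + 209×1.6 = 1983.7 N·m.
So T = 1983.7 / (0.4067 × 3.3) = 1477.9 N.
ΣF_y = 0: H_y = (102×9.8 + 209) − T sin 24° = 1208.6 − 601.13 = 607.47 N.

|H_y| ≈ 607 N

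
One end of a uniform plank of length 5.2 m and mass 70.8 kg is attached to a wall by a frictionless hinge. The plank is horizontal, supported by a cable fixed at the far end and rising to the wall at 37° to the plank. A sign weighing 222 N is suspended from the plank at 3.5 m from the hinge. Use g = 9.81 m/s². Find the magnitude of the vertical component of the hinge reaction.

|H_y| ≈ 420 N

Take torques about the hinge: T sin 37° · 5.2 = 70.8×9.81×2.6 + 222×3.5 = 2582.8 N·m.
So T = 2582.8 / (0.6018 × 5.2) = 825.33 N.
ΣF_y = 0: H_y = (70.8×9.81 + 222) − T sin 37° = 916.55 − 496.7 = 419.85 N.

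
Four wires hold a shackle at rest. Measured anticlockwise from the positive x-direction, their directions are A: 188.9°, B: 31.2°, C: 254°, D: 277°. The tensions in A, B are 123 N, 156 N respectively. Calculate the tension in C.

Resolve: ΣF_x = 123 cos 188.9° + 156 cos 31.2° + T_C cos 254° + T_D cos 277° = 0.
        ΣF_y = 123 sin 188.9° + 156 sin 31.2° + T_C sin 254° + T_D sin 277° = 0.
The known terms sum to (11.92, 61.78) N, so -0.2756 T_C + 0.1219 T_D = -11.92 and -0.9613 T_C − 0.9925 T_D = -61.78.
Solving simultaneously: T_C = 49.54 N, T_D = 14.26 N.

T_C ≈ 49.5 N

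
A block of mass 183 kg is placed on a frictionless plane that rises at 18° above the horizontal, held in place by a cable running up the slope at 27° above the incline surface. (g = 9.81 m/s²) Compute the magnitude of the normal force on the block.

N ≈ 1420 N

Take axes along and perpendicular to the incline. Weight components: W sin 18° = 554.8 N down-slope, W cos 18° = 1707 N into the surface.
Along incline: T cos 27° = W sin 18° → T = 622.6 N.
Perpendicular: N = W cos 18° − T sin 27° = 1425 N.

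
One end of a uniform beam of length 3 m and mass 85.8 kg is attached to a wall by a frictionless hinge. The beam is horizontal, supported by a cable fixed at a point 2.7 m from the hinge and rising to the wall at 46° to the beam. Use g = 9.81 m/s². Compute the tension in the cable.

T ≈ 650 N

Take torques about the hinge: T sin 46° · 2.7 = 85.8×9.81×1.5 = 1262.5 N·m.
So T = 1262.5 / (0.7193 × 2.7) = 650.05 N.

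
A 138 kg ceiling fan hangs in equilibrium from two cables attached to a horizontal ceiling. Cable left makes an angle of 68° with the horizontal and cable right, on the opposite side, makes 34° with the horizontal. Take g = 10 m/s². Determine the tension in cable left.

Weight W = 138 × 10 = 1380 N acts straight down.
Horizontal: T_left cos 68° = T_right cos 34°  →  T_right = 0.4519 T_left.
Vertical: T_left sin 68° + T_right sin 34° = 1380.
Substituting the horizontal relation into the vertical equation gives 1.18 T_left = 1380, so T_left = 1170 N.

T_left ≈ 1170 N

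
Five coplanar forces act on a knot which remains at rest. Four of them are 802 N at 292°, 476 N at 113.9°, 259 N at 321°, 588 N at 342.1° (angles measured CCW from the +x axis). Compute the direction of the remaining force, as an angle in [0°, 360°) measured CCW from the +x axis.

Sum the known components: ΣF_x = 868.4 N, ΣF_y = -652.1 N.
For equilibrium the remaining force must supply (−ΣF_x, −ΣF_y) = (-868.4, 652.1) N.
Magnitude = √((-868.4)² + (652.1)²) = 1086 N; direction = atan2(652.1, -868.4) = 143.1°.

θ ≈ 143°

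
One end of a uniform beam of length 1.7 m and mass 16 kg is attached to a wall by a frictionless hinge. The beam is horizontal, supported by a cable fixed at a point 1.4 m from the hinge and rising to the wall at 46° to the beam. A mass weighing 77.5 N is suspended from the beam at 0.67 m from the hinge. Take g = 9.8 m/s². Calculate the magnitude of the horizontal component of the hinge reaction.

H_x ≈ 128 N

Take torques about the hinge: T sin 46° · 1.4 = 16×9.8×0.85 + 77.5×0.67 = 185.21 N·m.
So T = 185.21 / (0.7193 × 1.4) = 183.9 N.
ΣF_x = 0: H_x = T cos 46° = 127.75 N.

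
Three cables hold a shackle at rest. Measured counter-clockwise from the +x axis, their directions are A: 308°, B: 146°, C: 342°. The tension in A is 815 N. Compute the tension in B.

T_B ≈ 1650 N

Resolve: ΣF_x = 815 cos 308° + T_B cos 146° + T_C cos 342° = 0.
        ΣF_y = 815 sin 308° + T_B sin 146° + T_C sin 342° = 0.
The known terms sum to (501.8, -642.2) N, so -0.8290 T_B + 0.9511 T_C = -501.8 and 0.5592 T_B − 0.3090 T_C = 642.2.
Solving simultaneously: T_B = 1653 N, T_C = 913.7 N.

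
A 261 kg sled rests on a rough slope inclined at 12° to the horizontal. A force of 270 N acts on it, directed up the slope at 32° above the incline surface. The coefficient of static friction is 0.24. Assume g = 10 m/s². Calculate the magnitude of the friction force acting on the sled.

f ≈ 314 N

Axes along / perpendicular to the incline. W sin 12° = 542.6 N down-slope; W cos 12° = 2553 N into the surface.
Perpendicular: N = W cos 12° − P sin 32° = 2553 − 143.1 = 2410 N.
Along incline: P cos 32° + f = W sin 12° (friction acts up-slope) → f = 542.6 − 229 = 313.7 N.
|f| = 313.7 N ≤ μN = 578.4 N, so the sled is indeed static.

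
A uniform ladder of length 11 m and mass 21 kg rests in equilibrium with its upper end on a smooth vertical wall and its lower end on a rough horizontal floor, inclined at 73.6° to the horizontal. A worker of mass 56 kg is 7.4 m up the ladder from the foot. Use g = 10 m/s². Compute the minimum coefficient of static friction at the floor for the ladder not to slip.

ΣF_y = 0: N_floor = 21×10 + 56×10 = 770 N.
Torques about the foot: N_wall · 11 sin 73.6° = 21×10×5.5 cos 73.6° + 56×10×7.4 cos 73.6° → N_wall = 141.78 N.
ΣF_x = 0: f_floor = N_wall = 141.78 N.
μ_min = f_floor / N_floor = 141.78 / 770 = 0.1841.

μ_min ≈ 0.184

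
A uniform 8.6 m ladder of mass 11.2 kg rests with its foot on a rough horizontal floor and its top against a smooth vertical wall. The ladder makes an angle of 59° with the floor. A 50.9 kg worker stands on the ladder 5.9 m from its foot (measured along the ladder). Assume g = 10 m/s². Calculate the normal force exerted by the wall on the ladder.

Torques about the foot: N_wall · 8.6 sin 59° = 11.2×10×4.3 cos 59° + 50.9×10×5.9 cos 59° → N_wall = 243.47 N.

N_wall ≈ 243 N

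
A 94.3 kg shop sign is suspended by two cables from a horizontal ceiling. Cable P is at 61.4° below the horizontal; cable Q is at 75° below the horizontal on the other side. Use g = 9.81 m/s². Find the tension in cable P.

Weight W = 94.3 × 9.81 = 925.1 N acts straight down.
Horizontal: T_P cos 61.4° = T_Q cos 75°  →  T_Q = 1.85 T_P.
Vertical: T_P sin 61.4° + T_Q sin 75° = 925.1.
Substituting the horizontal relation into the vertical equation gives 2.664 T_P = 925.1, so T_P = 347.2 N.

T_P ≈ 347 N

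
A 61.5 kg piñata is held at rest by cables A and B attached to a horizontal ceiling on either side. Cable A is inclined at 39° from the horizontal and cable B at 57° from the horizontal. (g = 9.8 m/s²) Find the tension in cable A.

Weight W = 61.5 × 9.8 = 602.7 N acts straight down.
Horizontal: T_A cos 39° = T_B cos 57°  →  T_B = 1.427 T_A.
Vertical: T_A sin 39° + T_B sin 57° = 602.7.
Substituting the horizontal relation into the vertical equation gives 1.826 T_A = 602.7, so T_A = 330.1 N.

T_A ≈ 330 N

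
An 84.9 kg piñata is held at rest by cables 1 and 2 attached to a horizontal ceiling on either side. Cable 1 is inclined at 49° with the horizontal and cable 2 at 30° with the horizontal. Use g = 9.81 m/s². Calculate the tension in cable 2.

T_2 ≈ 557 N

Weight W = 84.9 × 9.81 = 832.9 N acts straight down.
Horizontal: T_1 cos 49° = T_2 cos 30°  →  T_1 = 1.32 T_2.
Vertical: T_1 sin 49° + T_2 sin 30° = 832.9.
Substituting the horizontal relation into the vertical equation gives 1.496 T_2 = 832.9, so T_2 = 556.6 N.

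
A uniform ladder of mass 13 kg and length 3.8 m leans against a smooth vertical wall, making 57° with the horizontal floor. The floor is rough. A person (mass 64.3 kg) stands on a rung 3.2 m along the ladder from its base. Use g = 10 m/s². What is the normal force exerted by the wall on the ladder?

Torques about the foot: N_wall · 3.8 sin 57° = 13×10×1.9 cos 57° + 64.3×10×3.2 cos 57° → N_wall = 393.85 N.

N_wall ≈ 394 N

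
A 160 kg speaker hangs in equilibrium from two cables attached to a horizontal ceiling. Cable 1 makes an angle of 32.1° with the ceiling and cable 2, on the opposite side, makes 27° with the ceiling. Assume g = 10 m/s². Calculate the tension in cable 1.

T_1 ≈ 1660 N

Weight W = 160 × 10 = 1600 N acts straight down.
Horizontal: T_1 cos 32.1° = T_2 cos 27°  →  T_2 = 0.9507 T_1.
Vertical: T_1 sin 32.1° + T_2 sin 27° = 1600.
Substituting the horizontal relation into the vertical equation gives 0.963 T_1 = 1600, so T_1 = 1661 N.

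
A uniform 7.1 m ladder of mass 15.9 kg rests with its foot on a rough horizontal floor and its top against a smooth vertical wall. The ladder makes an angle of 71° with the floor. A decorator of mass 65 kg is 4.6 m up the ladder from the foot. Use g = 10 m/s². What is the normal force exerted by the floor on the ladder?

N_floor ≈ 809 N

ΣF_y = 0: N_floor = 15.9×10 + 65×10 = 809 N.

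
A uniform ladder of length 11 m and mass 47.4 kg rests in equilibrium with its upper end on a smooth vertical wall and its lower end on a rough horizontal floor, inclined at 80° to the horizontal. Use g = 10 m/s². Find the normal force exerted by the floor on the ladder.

ΣF_y = 0: N_floor = 47.4×10 = 474 N.

N_floor ≈ 474 N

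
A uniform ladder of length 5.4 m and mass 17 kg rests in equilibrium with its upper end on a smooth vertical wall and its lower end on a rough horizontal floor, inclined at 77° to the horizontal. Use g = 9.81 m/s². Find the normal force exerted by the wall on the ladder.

Torques about the foot: N_wall · 5.4 sin 77° = 17×9.81×2.7 cos 77° → N_wall = 19.251 N.

N_wall ≈ 19.3 N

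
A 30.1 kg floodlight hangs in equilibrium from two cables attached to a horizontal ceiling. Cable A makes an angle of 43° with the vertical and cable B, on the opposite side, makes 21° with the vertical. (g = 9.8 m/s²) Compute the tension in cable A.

T_A ≈ 118 N

Angles from the horizontal: cable A is 90° − 43° = 47°, cable B is 90° − 21° = 69°.
Weight W = 30.1 × 9.8 = 295 N acts straight down.
Horizontal: T_A cos 47° = T_B cos 69°  →  T_B = 1.903 T_A.
Vertical: T_A sin 47° + T_B sin 69° = 295.
Substituting the horizontal relation into the vertical equation gives 2.508 T_A = 295, so T_A = 117.6 N.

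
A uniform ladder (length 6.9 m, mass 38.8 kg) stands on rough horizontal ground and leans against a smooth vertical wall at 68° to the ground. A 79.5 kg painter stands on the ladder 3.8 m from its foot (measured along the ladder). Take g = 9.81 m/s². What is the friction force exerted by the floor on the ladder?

f ≈ 250 N

Torques about the foot: N_wall · 6.9 sin 68° = 38.8×9.81×3.45 cos 68° + 79.5×9.81×3.8 cos 68° → N_wall = 250.42 N.
ΣF_x = 0: f_floor = N_wall = 250.42 N.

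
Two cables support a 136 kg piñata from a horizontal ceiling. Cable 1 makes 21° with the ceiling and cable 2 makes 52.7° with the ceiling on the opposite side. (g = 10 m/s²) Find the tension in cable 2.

Weight W = 136 × 10 = 1360 N acts straight down.
Horizontal: T_1 cos 21° = T_2 cos 52.7°  →  T_1 = 0.6491 T_2.
Vertical: T_1 sin 21° + T_2 sin 52.7° = 1360.
Substituting the horizontal relation into the vertical equation gives 1.028 T_2 = 1360, so T_2 = 1323 N.

T_2 ≈ 1320 N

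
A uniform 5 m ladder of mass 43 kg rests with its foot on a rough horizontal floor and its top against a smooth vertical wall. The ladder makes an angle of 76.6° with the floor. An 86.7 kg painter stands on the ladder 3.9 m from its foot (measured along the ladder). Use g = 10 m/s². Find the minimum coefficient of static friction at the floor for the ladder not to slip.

μ_min ≈ 0.164

ΣF_y = 0: N_floor = 43×10 + 86.7×10 = 1297 N.
Torques about the foot: N_wall · 5 sin 76.6° = 43×10×2.5 cos 76.6° + 86.7×10×3.9 cos 76.6° → N_wall = 212.33 N.
ΣF_x = 0: f_floor = N_wall = 212.33 N.
μ_min = f_floor / N_floor = 212.33 / 1297 = 0.1637.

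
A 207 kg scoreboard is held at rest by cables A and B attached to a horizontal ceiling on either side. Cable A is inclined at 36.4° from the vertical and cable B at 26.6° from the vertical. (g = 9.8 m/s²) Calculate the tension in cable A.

T_A ≈ 1020 N

Angles from the horizontal: cable A is 90° − 36.4° = 53.6°, cable B is 90° − 26.6° = 63.4°.
Weight W = 207 × 9.8 = 2029 N acts straight down.
Horizontal: T_A cos 53.6° = T_B cos 63.4°  →  T_B = 1.325 T_A.
Vertical: T_A sin 53.6° + T_B sin 63.4° = 2029.
Substituting the horizontal relation into the vertical equation gives 1.99 T_A = 2029, so T_A = 1019 N.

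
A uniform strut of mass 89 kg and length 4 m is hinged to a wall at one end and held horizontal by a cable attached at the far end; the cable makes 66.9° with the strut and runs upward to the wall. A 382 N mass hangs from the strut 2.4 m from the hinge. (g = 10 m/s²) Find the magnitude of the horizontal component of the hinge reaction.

Take torques about the hinge: T sin 66.9° · 4 = 89×10×2 + 382×2.4 = 2696.8 N·m.
So T = 2696.8 / (0.9198 × 4) = 732.97 N.
ΣF_x = 0: H_x = T cos 66.9° = 287.57 N.

H_x ≈ 288 N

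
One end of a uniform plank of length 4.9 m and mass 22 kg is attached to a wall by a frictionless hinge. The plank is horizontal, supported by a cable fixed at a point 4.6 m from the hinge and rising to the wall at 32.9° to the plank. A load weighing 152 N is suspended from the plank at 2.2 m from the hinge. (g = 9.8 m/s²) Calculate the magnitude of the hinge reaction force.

Take torques about the hinge: T sin 32.9° · 4.6 = 22×9.8×2.45 + 152×2.2 = 862.62 N·m.
So T = 862.62 / (0.5432 × 4.6) = 345.24 N.
ΣF_x = 0: H_x = T cos 32.9° = 289.87 N.
ΣF_y = 0: H_y = (22×9.8 + 152) − T sin 32.9° = 367.6 − 187.53 = 180.07 N.
|H| = √(H_x² + H_y²) = √((289.87)² + (180.07)²) = 341.25 N.

|H| ≈ 341 N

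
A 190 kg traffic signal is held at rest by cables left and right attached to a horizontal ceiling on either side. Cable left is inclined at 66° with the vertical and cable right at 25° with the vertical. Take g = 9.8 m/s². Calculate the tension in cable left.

Angles from the horizontal: cable left is 90° − 66° = 24°, cable right is 90° − 25° = 65°.
Weight W = 190 × 9.8 = 1862 N acts straight down.
Horizontal: T_left cos 24° = T_right cos 65°  →  T_right = 2.162 T_left.
Vertical: T_left sin 24° + T_right sin 65° = 1862.
Substituting the horizontal relation into the vertical equation gives 2.366 T_left = 1862, so T_left = 787 N.

T_left ≈ 787 N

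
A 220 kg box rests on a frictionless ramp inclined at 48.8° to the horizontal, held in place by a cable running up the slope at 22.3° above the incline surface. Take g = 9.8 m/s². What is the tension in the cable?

Take axes along and perpendicular to the incline. Weight components: W sin 48.8° = 1622 N down-slope, W cos 48.8° = 1420 N into the surface.
Along incline: T cos 22.3° = W sin 48.8° → T = 1753 N.
Perpendicular: N = W cos 48.8° − T sin 22.3° = 754.8 N.

T ≈ 1750 N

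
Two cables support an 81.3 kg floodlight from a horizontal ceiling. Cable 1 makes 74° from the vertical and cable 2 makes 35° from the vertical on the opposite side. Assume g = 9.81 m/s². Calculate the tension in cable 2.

T_2 ≈ 811 N

Angles from the horizontal: cable 1 is 90° − 74° = 16°, cable 2 is 90° − 35° = 55°.
Weight W = 81.3 × 9.81 = 797.6 N acts straight down.
Horizontal: T_1 cos 16° = T_2 cos 55°  →  T_1 = 0.5967 T_2.
Vertical: T_1 sin 16° + T_2 sin 55° = 797.6.
Substituting the horizontal relation into the vertical equation gives 0.9836 T_2 = 797.6, so T_2 = 810.8 N.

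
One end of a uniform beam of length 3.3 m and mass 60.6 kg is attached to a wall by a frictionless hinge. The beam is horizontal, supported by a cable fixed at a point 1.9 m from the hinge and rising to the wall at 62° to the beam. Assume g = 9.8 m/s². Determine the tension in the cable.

Take torques about the hinge: T sin 62° · 1.9 = 60.6×9.8×1.65 = 979.9 N·m.
So T = 979.9 / (0.8829 × 1.9) = 584.11 N.

T ≈ 584 N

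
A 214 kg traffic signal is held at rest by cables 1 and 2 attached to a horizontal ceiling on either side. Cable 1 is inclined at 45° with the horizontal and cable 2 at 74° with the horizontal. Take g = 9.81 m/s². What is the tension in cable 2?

T_2 ≈ 1700 N

Weight W = 214 × 9.81 = 2099 N acts straight down.
Horizontal: T_1 cos 45° = T_2 cos 74°  →  T_1 = 0.3898 T_2.
Vertical: T_1 sin 45° + T_2 sin 74° = 2099.
Substituting the horizontal relation into the vertical equation gives 1.237 T_2 = 2099, so T_2 = 1697 N.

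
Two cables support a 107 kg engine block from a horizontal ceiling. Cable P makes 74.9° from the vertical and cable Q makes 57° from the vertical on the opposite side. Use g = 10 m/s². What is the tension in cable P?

Angles from the horizontal: cable P is 90° − 74.9° = 15.1°, cable Q is 90° − 57° = 33°.
Weight W = 107 × 10 = 1070 N acts straight down.
Horizontal: T_P cos 15.1° = T_Q cos 33°  →  T_Q = 1.151 T_P.
Vertical: T_P sin 15.1° + T_Q sin 33° = 1070.
Substituting the horizontal relation into the vertical equation gives 0.8875 T_P = 1070, so T_P = 1206 N.

T_P ≈ 1210 N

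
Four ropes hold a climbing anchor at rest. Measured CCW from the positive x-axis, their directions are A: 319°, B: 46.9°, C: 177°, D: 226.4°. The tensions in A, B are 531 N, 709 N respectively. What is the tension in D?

T_D ≈ 284 N

Resolve: ΣF_x = 531 cos 319° + 709 cos 46.9° + T_C cos 177° + T_D cos 226.4° = 0.
        ΣF_y = 531 sin 319° + 709 sin 46.9° + T_C sin 177° + T_D sin 226.4° = 0.
The known terms sum to (885.2, 169.3) N, so -0.9986 T_C − 0.6896 T_D = -885.2 and 0.0523 T_C − 0.7242 T_D = -169.3.
Solving simultaneously: T_C = 690.5 N, T_D = 283.7 N.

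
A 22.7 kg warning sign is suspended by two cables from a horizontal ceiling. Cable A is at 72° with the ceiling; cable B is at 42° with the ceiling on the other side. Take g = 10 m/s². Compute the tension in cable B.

Weight W = 22.7 × 10 = 227 N acts straight down.
Horizontal: T_A cos 72° = T_B cos 42°  →  T_A = 2.405 T_B.
Vertical: T_A sin 72° + T_B sin 42° = 227.
Substituting the horizontal relation into the vertical equation gives 2.956 T_B = 227, so T_B = 76.79 N.

T_B ≈ 76.8 N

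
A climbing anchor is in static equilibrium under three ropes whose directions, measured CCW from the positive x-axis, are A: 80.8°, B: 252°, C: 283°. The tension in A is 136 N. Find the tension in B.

Resolve: ΣF_x = 136 cos 80.8° + T_B cos 252° + T_C cos 283° = 0.
        ΣF_y = 136 sin 80.8° + T_B sin 252° + T_C sin 283° = 0.
The known terms sum to (21.74, 134.3) N, so -0.3090 T_B + 0.2250 T_C = -21.74 and -0.9511 T_B − 0.9744 T_C = -134.3.
Solving simultaneously: T_B = 99.77 N, T_C = 40.40 N.

T_B ≈ 99.8 N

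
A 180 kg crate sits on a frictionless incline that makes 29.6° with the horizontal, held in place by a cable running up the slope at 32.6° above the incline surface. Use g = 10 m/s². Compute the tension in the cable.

Take axes along and perpendicular to the incline. Weight components: W sin 29.6° = 889.1 N down-slope, W cos 29.6° = 1565 N into the surface.
Along incline: T cos 32.6° = W sin 29.6° → T = 1055 N.
Perpendicular: N = W cos 29.6° − T sin 32.6° = 996.5 N.

T ≈ 1060 N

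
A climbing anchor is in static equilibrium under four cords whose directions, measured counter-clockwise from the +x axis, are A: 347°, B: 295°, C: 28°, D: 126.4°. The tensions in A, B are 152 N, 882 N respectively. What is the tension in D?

T_D ≈ 991 N

Resolve: ΣF_x = 152 cos 347° + 882 cos 295° + T_C cos 28° + T_D cos 126.4° = 0.
        ΣF_y = 152 sin 347° + 882 sin 295° + T_C sin 28° + T_D sin 126.4° = 0.
The known terms sum to (520.9, -833.6) N, so 0.8829 T_C − 0.5934 T_D = -520.9 and 0.4695 T_C + 0.8049 T_D = 833.6.
Solving simultaneously: T_C = 76.23 N, T_D = 991.1 N.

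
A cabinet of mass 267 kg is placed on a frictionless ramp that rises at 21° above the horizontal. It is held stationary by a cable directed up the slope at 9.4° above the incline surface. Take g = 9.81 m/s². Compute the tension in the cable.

T ≈ 951 N

Take axes along and perpendicular to the incline. Weight components: W sin 21° = 938.7 N down-slope, W cos 21° = 2445 N into the surface.
Along incline: T cos 9.4° = W sin 21° → T = 951.4 N.
Perpendicular: N = W cos 21° − T sin 9.4° = 2290 N.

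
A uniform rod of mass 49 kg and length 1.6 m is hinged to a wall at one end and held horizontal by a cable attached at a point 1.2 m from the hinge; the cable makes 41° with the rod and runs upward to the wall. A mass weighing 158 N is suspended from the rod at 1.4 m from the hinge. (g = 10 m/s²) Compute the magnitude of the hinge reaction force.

Take torques about the hinge: T sin 41° · 1.2 = 49×10×0.8 + 158×1.4 = 613.2 N·m.
So T = 613.2 / (0.6561 × 1.2) = 778.89 N.
ΣF_x = 0: H_x = T cos 41° = 587.84 N.
ΣF_y = 0: H_y = (49×10 + 158) − T sin 41° = 648 − 511 = 137 N.
|H| = √(H_x² + H_y²) = √((587.84)² + (137)²) = 603.59 N.

|H| ≈ 604 N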